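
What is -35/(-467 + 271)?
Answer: 5/28 ≈ 0.17857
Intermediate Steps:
-35/(-467 + 271) = -35/(-196) = -35*(-1/196) = 5/28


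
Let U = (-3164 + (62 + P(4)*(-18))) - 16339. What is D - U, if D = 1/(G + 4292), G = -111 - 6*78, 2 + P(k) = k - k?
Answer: 72050766/3713 ≈ 19405.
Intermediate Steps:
P(k) = -2 (P(k) = -2 + (k - k) = -2 + 0 = -2)
G = -579 (G = -111 - 468 = -579)
D = 1/3713 (D = 1/(-579 + 4292) = 1/3713 ≈ 0.00026932)
U = -19405 (U = (-3164 + (62 - 2*(-18))) - 16339 = (-3164 + (62 + 36)) - 16339 = (-3164 + 98) - 16339 = -3066 - 16339 = -19405)
D - U = 1/3713 - 1*(-19405) = 1/3713 + 19405 = 72050766/3713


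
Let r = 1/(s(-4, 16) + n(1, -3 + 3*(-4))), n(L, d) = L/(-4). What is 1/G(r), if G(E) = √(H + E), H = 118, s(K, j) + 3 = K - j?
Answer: √1020210/10970 ≈ 0.092074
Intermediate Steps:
s(K, j) = -3 + K - j (s(K, j) = -3 + (K - j) = -3 + K - j)
n(L, d) = -L/4 (n(L, d) = L*(-¼) = -L/4)
r = -4/93 (r = 1/((-3 - 4 - 1*16) - ¼*1) = 1/((-3 - 4 - 16) - ¼) = 1/(-23 - ¼) = 1/(-93/4) = -4/93 ≈ -0.043011)
G(E) = √(118 + E)
1/G(r) = 1/(√(118 - 4/93)) = 1/(√(10970/93)) = 1/(√1020210/93) = √1020210/10970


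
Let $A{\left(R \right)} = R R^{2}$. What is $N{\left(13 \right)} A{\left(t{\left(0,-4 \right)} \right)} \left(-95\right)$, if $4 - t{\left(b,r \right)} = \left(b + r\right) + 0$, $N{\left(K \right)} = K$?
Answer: $-632320$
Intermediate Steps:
$t{\left(b,r \right)} = 4 - b - r$ ($t{\left(b,r \right)} = 4 - \left(\left(b + r\right) + 0\right) = 4 - \left(b + r\right) = 4 - b - r$)
$A{\left(R \right)} = R^{3}$
$N{\left(13 \right)} A{\left(t{\left(0,-4 \right)} \right)} \left(-95\right) = 13 \left(4 - 0 - -4\right)^{3} \left(-95\right) = 13 \left(4 + 0 + 4\right)^{3} \left(-95\right) = 13 \cdot 8^{3} \left(-95\right) = 13 \cdot 512 \left(-95\right) = 6656 \left(-95\right) = -632320$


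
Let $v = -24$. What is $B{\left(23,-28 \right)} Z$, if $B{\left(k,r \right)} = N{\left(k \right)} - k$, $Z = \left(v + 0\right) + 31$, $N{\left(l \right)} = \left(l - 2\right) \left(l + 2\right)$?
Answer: $3514$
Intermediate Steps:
$N{\left(l \right)} = \left(-2 + l\right) \left(2 + l\right)$
$Z = 7$ ($Z = \left(-24 + 0\right) + 31 = -24 + 31 = 7$)
$B{\left(k,r \right)} = -4 + k^{2} - k$ ($B{\left(k,r \right)} = \left(-4 + k^{2}\right) - k = -4 + k^{2} - k$)
$B{\left(23,-28 \right)} Z = \left(-4 + 23^{2} - 23\right) 7 = \left(-4 + 529 - 23\right) 7 = 502 \cdot 7 = 3514$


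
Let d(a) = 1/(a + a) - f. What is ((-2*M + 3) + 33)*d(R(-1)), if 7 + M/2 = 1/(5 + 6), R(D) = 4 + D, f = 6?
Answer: -12250/33 ≈ -371.21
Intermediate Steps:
M = -152/11 (M = -14 + 2/(5 + 6) = -14 + 2/11 = -152/11 ≈ -13.818)
d(a) = -6 + 1/(2*a) (d(a) = 1/(a + a) - 1*6 = 1/(2*a) - 6 = -6 + 1/(2*a))
((-2*M + 3) + 33)*d(R(-1)) = ((-2*(-152/11) + 3) + 33)*(-6 + 1/(2*(4 - 1))) = ((304/11 + 3) + 33)*(-6 + (½)/3) = (337/11 + 33)*(-6 + (½)*(⅓)) = 700*(-6 + ⅙)/11 = (700/11)*(-35/6) = -12250/33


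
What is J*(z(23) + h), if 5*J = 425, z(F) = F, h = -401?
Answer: -32130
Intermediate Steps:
J = 85 (J = (⅕)*425 = 85)
J*(z(23) + h) = 85*(23 - 401) = 85*(-378) = -32130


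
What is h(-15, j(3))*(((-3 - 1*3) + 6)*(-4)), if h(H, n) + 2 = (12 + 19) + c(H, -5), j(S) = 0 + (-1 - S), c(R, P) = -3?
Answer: 0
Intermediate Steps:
j(S) = -1 - S
h(H, n) = 26 (h(H, n) = -2 + ((12 + 19) - 3) = -2 + (31 - 3) = -2 + 28 = 26)
h(-15, j(3))*(((-3 - 1*3) + 6)*(-4)) = 26*(((-3 - 1*3) + 6)*(-4)) = 26*(((-3 - 3) + 6)*(-4)) = 26*((-6 + 6)*(-4)) = 26*(0*(-4)) = 26*0 = 0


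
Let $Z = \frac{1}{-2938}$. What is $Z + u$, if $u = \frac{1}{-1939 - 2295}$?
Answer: $- \frac{1793}{3109873} \approx -0.00057655$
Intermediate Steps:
$Z = - \frac{1}{2938} \approx -0.00034037$
$u = - \frac{1}{4234}$ ($u = \frac{1}{-4234} = - \frac{1}{4234} \approx -0.00023618$)
$Z + u = - \frac{1}{2938} - \frac{1}{4234} = - \frac{1793}{3109873}$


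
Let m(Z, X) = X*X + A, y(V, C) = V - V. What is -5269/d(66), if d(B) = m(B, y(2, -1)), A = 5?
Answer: -5269/5 ≈ -1053.8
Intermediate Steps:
y(V, C) = 0
m(Z, X) = 5 + X² (m(Z, X) = X*X + 5 = X² + 5 = 5 + X²)
d(B) = 5 (d(B) = 5 + 0² = 5 + 0 = 5)
-5269/d(66) = -5269/5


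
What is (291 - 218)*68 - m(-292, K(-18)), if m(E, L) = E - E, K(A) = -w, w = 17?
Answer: 4964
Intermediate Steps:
K(A) = -17 (K(A) = -1*17 = -17)
m(E, L) = 0
(291 - 218)*68 - m(-292, K(-18)) = (291 - 218)*68 - 1*0 = 73*68 + 0 = 4964 + 0 = 4964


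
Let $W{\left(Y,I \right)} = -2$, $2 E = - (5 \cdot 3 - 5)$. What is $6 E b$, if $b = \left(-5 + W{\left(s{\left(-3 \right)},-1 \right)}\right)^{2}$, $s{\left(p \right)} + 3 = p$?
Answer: $-1470$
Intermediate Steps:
$s{\left(p \right)} = -3 + p$
$E = -5$ ($E = \frac{\left(-1\right) \left(5 \cdot 3 - 5\right)}{2} = \frac{\left(-1\right) \left(15 - 5\right)}{2} = \frac{\left(-1\right) 10}{2} = \frac{1}{2} \left(-10\right) = -5$)
$b = 49$ ($b = \left(-5 - 2\right)^{2} = \left(-7\right)^{2} = 49$)
$6 E b = 6 \left(-5\right) 49 = \left(-30\right) 49 = -1470$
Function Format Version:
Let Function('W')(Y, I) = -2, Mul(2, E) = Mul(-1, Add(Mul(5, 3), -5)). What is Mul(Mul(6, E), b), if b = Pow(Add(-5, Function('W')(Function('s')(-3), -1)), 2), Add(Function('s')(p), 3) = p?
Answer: -1470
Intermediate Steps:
Function('s')(p) = Add(-3, p)
E = -5 (E = Mul(Rational(1, 2), Mul(-1, Add(Mul(5, 3), -5))) = Mul(Rational(1, 2), Mul(-1, Add(15, -5))) = Mul(Rational(1, 2), Mul(-1, 10)) = Mul(Rational(1, 2), -10) = -5)
b = 49 (b = Pow(Add(-5, -2), 2) = Pow(-7, 2) = 49)
Mul(Mul(6, E), b) = Mul(Mul(6, -5), 49) = Mul(-30, 49) = -1470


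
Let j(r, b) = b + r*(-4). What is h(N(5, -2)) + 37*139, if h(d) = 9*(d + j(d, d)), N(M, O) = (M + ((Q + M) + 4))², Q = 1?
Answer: 1093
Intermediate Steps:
j(r, b) = b - 4*r
N(M, O) = (5 + 2*M)² (N(M, O) = (M + ((1 + M) + 4))² = (M + (5 + M))² = (5 + 2*M)²)
h(d) = -18*d (h(d) = 9*(d + (d - 4*d)) = 9*(d - 3*d) = 9*(-2*d) = -18*d)
h(N(5, -2)) + 37*139 = -18*(5 + 2*5)² + 37*139 = -18*(5 + 10)² + 5143 = -18*15² + 5143 = -18*225 + 5143 = -4050 + 5143 = 1093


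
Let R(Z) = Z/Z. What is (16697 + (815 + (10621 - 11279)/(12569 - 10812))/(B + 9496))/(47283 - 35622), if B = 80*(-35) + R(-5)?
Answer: 28066976530/19601522967 ≈ 1.4319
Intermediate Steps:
R(Z) = 1
B = -2799 (B = 80*(-35) + 1 = -2800 + 1 = -2799)
(16697 + (815 + (10621 - 11279)/(12569 - 10812))/(B + 9496))/(47283 - 35622) = (16697 + (815 + (10621 - 11279)/(12569 - 10812))/(-2799 + 9496))/(47283 - 35622) = (16697 + (815 - 658/1757)/6697)/11661 = (16697 + (815 - 658*1/1757)*(1/6697))*(1/11661) = (16697 + (815 - 94/251)*(1/6697))*(1/11661) = (16697 + (204471/251)*(1/6697))*(1/11661) = (16697 + 204471/1680947)*(1/11661) = (28066976530/1680947)*(1/11661) = 28066976530/19601522967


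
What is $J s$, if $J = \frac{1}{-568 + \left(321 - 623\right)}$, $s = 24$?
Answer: $- \frac{4}{145} \approx -0.027586$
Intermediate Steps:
$J = - \frac{1}{870}$ ($J = \frac{1}{-568 - 302} = \frac{1}{-870} = - \frac{1}{870} \approx -0.0011494$)
$J s = \left(- \frac{1}{870}\right) 24 = - \frac{4}{145}$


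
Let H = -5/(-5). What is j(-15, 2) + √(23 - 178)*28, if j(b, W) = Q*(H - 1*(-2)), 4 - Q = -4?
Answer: 24 + 28*I*√155 ≈ 24.0 + 348.6*I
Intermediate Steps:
H = 1 (H = -5*(-⅕) = 1)
Q = 8 (Q = 4 - 1*(-4) = 4 + 4 = 8)
j(b, W) = 24 (j(b, W) = 8*(1 - 1*(-2)) = 8*(1 + 2) = 8*3 = 24)
j(-15, 2) + √(23 - 178)*28 = 24 + √(23 - 178)*28 = 24 + √(-155)*28 = 24 + (I*√155)*28 = 24 + 28*I*√155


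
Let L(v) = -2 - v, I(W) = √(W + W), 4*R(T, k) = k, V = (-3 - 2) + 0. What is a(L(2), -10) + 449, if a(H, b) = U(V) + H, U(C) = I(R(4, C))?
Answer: 445 + I*√10/2 ≈ 445.0 + 1.5811*I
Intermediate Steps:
V = -5 (V = -5 + 0 = -5)
R(T, k) = k/4
I(W) = √2*√W (I(W) = √(2*W) = √2*√W)
U(C) = √2*√C/2 (U(C) = √2*√(C/4) = √2*(√C/2) = √2*√C/2)
a(H, b) = H + I*√10/2 (a(H, b) = √2*√(-5)/2 + H = √2*(I*√5)/2 + H = I*√10/2 + H = H + I*√10/2)
a(L(2), -10) + 449 = ((-2 - 1*2) + I*√10/2) + 449 = ((-2 - 2) + I*√10/2) + 449 = (-4 + I*√10/2) + 449 = 445 + I*√10/2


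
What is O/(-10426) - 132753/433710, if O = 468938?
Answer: -34127863793/753643410 ≈ -45.284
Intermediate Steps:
O/(-10426) - 132753/433710 = 468938/(-10426) - 132753/433710 = 468938*(-1/10426) - 132753*1/433710 = -234469/5213 - 44251/144570 = -34127863793/753643410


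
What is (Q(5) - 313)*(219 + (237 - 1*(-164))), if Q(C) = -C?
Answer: -197160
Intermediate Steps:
(Q(5) - 313)*(219 + (237 - 1*(-164))) = (-1*5 - 313)*(219 + (237 - 1*(-164))) = (-5 - 313)*(219 + (237 + 164)) = -318*(219 + 401) = -318*620 = -197160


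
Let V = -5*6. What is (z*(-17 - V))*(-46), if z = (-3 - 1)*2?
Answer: 4784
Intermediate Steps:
V = -30 (V = -1*30 = -30)
z = -8 (z = -4*2 = -8)
(z*(-17 - V))*(-46) = -8*(-17 - 1*(-30))*(-46) = -8*(-17 + 30)*(-46) = -8*13*(-46) = -104*(-46) = 4784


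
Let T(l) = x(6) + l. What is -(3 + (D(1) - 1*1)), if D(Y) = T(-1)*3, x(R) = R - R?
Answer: 1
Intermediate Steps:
x(R) = 0
T(l) = l (T(l) = 0 + l = l)
D(Y) = -3 (D(Y) = -1*3 = -3)
-(3 + (D(1) - 1*1)) = -(3 + (-3 - 1*1)) = -(3 + (-3 - 1)) = -(3 - 4) = -1*(-1) = 1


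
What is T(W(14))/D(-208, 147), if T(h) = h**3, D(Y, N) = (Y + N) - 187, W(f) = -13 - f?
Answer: 19683/248 ≈ 79.367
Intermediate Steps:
D(Y, N) = -187 + N + Y (D(Y, N) = (N + Y) - 187 = -187 + N + Y)
T(W(14))/D(-208, 147) = (-13 - 1*14)**3/(-187 + 147 - 208) = (-13 - 14)**3/(-248) = (-27)**3*(-1/248) = -19683*(-1/248) = 19683/248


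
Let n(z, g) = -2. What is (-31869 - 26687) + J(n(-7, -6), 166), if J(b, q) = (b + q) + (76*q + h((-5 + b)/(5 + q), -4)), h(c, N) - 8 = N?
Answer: -45772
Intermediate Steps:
h(c, N) = 8 + N
J(b, q) = 4 + b + 77*q (J(b, q) = (b + q) + (76*q + (8 - 4)) = (b + q) + (76*q + 4) = (b + q) + (4 + 76*q) = 4 + b + 77*q)
(-31869 - 26687) + J(n(-7, -6), 166) = (-31869 - 26687) + (4 - 2 + 77*166) = -58556 + (4 - 2 + 12782) = -58556 + 12784 = -45772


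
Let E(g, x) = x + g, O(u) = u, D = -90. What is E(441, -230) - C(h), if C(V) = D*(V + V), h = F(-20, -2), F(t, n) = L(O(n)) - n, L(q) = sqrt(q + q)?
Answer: 571 + 360*I ≈ 571.0 + 360.0*I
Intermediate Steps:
L(q) = sqrt(2)*sqrt(q) (L(q) = sqrt(2*q) = sqrt(2)*sqrt(q))
F(t, n) = -n + sqrt(2)*sqrt(n) (F(t, n) = sqrt(2)*sqrt(n) - n = -n + sqrt(2)*sqrt(n))
h = 2 + 2*I (h = -1*(-2) + sqrt(2)*sqrt(-2) = 2 + sqrt(2)*(I*sqrt(2)) = 2 + 2*I ≈ 2.0 + 2.0*I)
E(g, x) = g + x
C(V) = -180*V (C(V) = -90*(V + V) = -180*V)
E(441, -230) - C(h) = (441 - 230) - (-180)*(2 + 2*I) = 211 - (-360 - 360*I) = 211 + (360 + 360*I) = 571 + 360*I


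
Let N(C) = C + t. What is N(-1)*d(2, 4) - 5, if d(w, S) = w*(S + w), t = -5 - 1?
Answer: -89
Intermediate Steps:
t = -6
N(C) = -6 + C (N(C) = C - 6 = -6 + C)
N(-1)*d(2, 4) - 5 = (-6 - 1)*(2*(4 + 2)) - 5 = -14*6 - 5 = -7*12 - 5 = -84 - 5 = -89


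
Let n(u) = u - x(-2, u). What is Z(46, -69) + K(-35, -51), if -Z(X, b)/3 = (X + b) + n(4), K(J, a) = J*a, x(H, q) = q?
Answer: 1854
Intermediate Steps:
n(u) = 0 (n(u) = u - u = 0)
Z(X, b) = -3*X - 3*b (Z(X, b) = -3*((X + b) + 0) = -3*(X + b) = -3*X - 3*b)
Z(46, -69) + K(-35, -51) = (-3*46 - 3*(-69)) - 35*(-51) = (-138 + 207) + 1785 = 69 + 1785 = 1854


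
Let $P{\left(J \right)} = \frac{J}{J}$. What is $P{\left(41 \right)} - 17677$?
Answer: $-17676$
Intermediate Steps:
$P{\left(J \right)} = 1$
$P{\left(41 \right)} - 17677 = 1 - 17677 = -17676$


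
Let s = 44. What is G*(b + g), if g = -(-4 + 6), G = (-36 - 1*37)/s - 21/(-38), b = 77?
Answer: -69375/836 ≈ -82.984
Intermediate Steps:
G = -925/836 (G = (-36 - 1*37)/44 - 21/(-38) = (-36 - 37)*(1/44) - 21*(-1/38) = -73*1/44 + 21/38 = -73/44 + 21/38 = -925/836 ≈ -1.1065)
g = -2 (g = -1*2 = -2)
G*(b + g) = -925*(77 - 2)/836 = -925/836*75 = -69375/836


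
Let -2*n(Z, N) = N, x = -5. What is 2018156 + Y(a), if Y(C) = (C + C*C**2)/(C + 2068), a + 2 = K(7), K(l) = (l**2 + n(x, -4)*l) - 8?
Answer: 4280657806/2121 ≈ 2.0182e+6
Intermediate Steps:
n(Z, N) = -N/2
K(l) = -8 + l**2 + 2*l (K(l) = (l**2 + (-1/2*(-4))*l) - 8 = (l**2 + 2*l) - 8 = -8 + l**2 + 2*l)
a = 53 (a = -2 + (-8 + 7**2 + 2*7) = -2 + (-8 + 49 + 14) = -2 + 55 = 53)
Y(C) = (C + C**3)/(2068 + C)
2018156 + Y(a) = 2018156 + (53 + 53**3)/(2068 + 53) = 2018156 + (53 + 148877)/2121 = 2018156 + (1/2121)*148930 = 2018156 + 148930/2121 = 4280657806/2121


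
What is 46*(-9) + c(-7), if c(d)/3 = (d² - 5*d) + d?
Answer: -183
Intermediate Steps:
c(d) = -12*d + 3*d² (c(d) = 3*((d² - 5*d) + d) = 3*(d² - 4*d) = -12*d + 3*d²)
46*(-9) + c(-7) = 46*(-9) + 3*(-7)*(-4 - 7) = -414 + 3*(-7)*(-11) = -414 + 231 = -183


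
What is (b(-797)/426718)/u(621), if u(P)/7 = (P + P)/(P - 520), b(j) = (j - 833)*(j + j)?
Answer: 65605055/927471573 ≈ 0.070735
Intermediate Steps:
b(j) = 2*j*(-833 + j) (b(j) = (-833 + j)*(2*j) = 2*j*(-833 + j))
u(P) = 14*P/(-520 + P) (u(P) = 7*((P + P)/(P - 520)) = 7*((2*P)/(-520 + P)) = 7*(2*P/(-520 + P)) = 14*P/(-520 + P))
(b(-797)/426718)/u(621) = ((2*(-797)*(-833 - 797))/426718)/((14*621/(-520 + 621))) = ((2*(-797)*(-1630))*(1/426718))/((14*621/101)) = (2598220*(1/426718))/((14*621*(1/101))) = 1299110/(213359*(8694/101)) = (1299110/213359)*(101/8694) = 65605055/927471573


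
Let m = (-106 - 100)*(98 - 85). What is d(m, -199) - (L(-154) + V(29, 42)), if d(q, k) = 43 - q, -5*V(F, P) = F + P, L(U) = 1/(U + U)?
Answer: 4212213/1540 ≈ 2735.2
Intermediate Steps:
L(U) = 1/(2*U)
m = -2678 (m = -206*13 = -2678)
V(F, P) = -F/5 - P/5 (V(F, P) = -(F + P)/5 = -F/5 - P/5)
d(m, -199) - (L(-154) + V(29, 42)) = (43 - 1*(-2678)) - ((1/2)/(-154) + (-1/5*29 - 1/5*42)) = (43 + 2678) - ((1/2)*(-1/154) + (-29/5 - 42/5)) = 2721 - (-1/308 - 71/5) = 2721 - 1*(-21873/1540) = 2721 + 21873/1540 = 4212213/1540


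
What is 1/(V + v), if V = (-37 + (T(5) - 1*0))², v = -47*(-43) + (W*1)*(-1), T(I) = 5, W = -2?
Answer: 1/3047 ≈ 0.00032819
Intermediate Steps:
v = 2023 (v = -47*(-43) - 2*1*(-1) = 2021 - 2*(-1) = 2021 + 2 = 2023)
V = 1024 (V = (-37 + (5 - 1*0))² = (-37 + (5 + 0))² = (-37 + 5)² = (-32)² = 1024)
1/(V + v) = 1/(1024 + 2023) = 1/3047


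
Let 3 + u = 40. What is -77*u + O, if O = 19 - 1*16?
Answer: -2846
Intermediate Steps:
u = 37 (u = -3 + 40 = 37)
O = 3 (O = 19 - 16 = 3)
-77*u + O = -77*37 + 3 = -2849 + 3 = -2846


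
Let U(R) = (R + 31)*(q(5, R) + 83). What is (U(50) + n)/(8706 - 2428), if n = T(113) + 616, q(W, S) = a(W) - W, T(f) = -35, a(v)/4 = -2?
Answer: 6251/6278 ≈ 0.99570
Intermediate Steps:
a(v) = -8 (a(v) = 4*(-2) = -8)
q(W, S) = -8 - W
U(R) = 2170 + 70*R (U(R) = (R + 31)*((-8 - 1*5) + 83) = (31 + R)*((-8 - 5) + 83) = (31 + R)*(-13 + 83) = (31 + R)*70 = 2170 + 70*R)
n = 581 (n = -35 + 616 = 581)
(U(50) + n)/(8706 - 2428) = ((2170 + 70*50) + 581)/(8706 - 2428) = ((2170 + 3500) + 581)/6278 = (5670 + 581)*(1/6278) = 6251*(1/6278) = 6251/6278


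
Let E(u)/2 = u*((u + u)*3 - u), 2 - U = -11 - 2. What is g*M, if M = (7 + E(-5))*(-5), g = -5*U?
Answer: 96375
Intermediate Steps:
U = 15 (U = 2 - (-11 - 2) = 2 - 1*(-13) = 2 + 13 = 15)
E(u) = 10*u² (E(u) = 2*(u*((u + u)*3 - u)) = 2*(u*((2*u)*3 - u)) = 2*(u*(6*u - u)) = 2*(u*(5*u)) = 2*(5*u²) = 10*u²)
g = -75 (g = -5*15 = -75)
M = -1285 (M = (7 + 10*(-5)²)*(-5) = (7 + 10*25)*(-5) = (7 + 250)*(-5) = 257*(-5) = -1285)
g*M = -75*(-1285) = 96375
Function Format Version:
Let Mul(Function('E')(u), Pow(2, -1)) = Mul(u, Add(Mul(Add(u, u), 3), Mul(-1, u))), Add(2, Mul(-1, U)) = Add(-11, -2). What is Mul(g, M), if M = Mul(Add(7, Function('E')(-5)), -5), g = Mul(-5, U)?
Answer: 96375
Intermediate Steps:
U = 15 (U = Add(2, Mul(-1, Add(-11, -2))) = Add(2, Mul(-1, -13)) = Add(2, 13) = 15)
Function('E')(u) = Mul(10, Pow(u, 2)) (Function('E')(u) = Mul(2, Mul(u, Add(Mul(Add(u, u), 3), Mul(-1, u)))) = Mul(2, Mul(u, Add(Mul(Mul(2, u), 3), Mul(-1, u)))) = Mul(2, Mul(u, Add(Mul(6, u), Mul(-1, u)))) = Mul(2, Mul(u, Mul(5, u))) = Mul(2, Mul(5, Pow(u, 2))) = Mul(10, Pow(u, 2)))
g = -75 (g = Mul(-5, 15) = -75)
M = -1285 (M = Mul(Add(7, Mul(10, Pow(-5, 2))), -5) = Mul(Add(7, Mul(10, 25)), -5) = Mul(Add(7, 250), -5) = Mul(257, -5) = -1285)
Mul(g, M) = Mul(-75, -1285) = 96375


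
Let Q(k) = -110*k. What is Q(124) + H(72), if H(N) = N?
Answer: -13568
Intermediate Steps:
Q(124) + H(72) = -110*124 + 72 = -13640 + 72 = -13568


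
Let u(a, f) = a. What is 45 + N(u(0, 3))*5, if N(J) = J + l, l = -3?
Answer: 30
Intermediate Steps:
N(J) = -3 + J (N(J) = J - 3 = -3 + J)
45 + N(u(0, 3))*5 = 45 + (-3 + 0)*5 = 45 - 3*5 = 45 - 15 = 30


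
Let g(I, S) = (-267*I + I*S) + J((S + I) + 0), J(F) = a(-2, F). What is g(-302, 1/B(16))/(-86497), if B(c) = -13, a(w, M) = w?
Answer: -1048518/1124461 ≈ -0.93246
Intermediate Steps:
J(F) = -2
g(I, S) = -2 - 267*I + I*S (g(I, S) = (-267*I + I*S) - 2 = -2 - 267*I + I*S)
g(-302, 1/B(16))/(-86497) = (-2 - 267*(-302) - 302/(-13))/(-86497) = (-2 + 80634 - 302*(-1/13))*(-1/86497) = (-2 + 80634 + 302/13)*(-1/86497) = (1048518/13)*(-1/86497) = -1048518/1124461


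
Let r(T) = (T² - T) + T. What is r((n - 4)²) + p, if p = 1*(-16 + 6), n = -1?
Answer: 615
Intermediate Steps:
r(T) = T²
p = -10 (p = 1*(-10) = -10)
r((n - 4)²) + p = ((-1 - 4)²)² - 10 = ((-5)²)² - 10 = 25² - 10 = 625 - 10 = 615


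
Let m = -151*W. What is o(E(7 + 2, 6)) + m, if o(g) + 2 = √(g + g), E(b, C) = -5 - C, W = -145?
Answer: 21893 + I*√22 ≈ 21893.0 + 4.6904*I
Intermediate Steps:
m = 21895 (m = -151*(-145) = 21895)
o(g) = -2 + √2*√g (o(g) = -2 + √(g + g) = -2 + √(2*g) = -2 + √2*√g)
o(E(7 + 2, 6)) + m = (-2 + √2*√(-5 - 1*6)) + 21895 = (-2 + √2*√(-5 - 6)) + 21895 = (-2 + √2*√(-11)) + 21895 = (-2 + √2*(I*√11)) + 21895 = (-2 + I*√22) + 21895 = 21893 + I*√22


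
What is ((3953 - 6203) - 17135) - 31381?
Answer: -50766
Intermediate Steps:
((3953 - 6203) - 17135) - 31381 = (-2250 - 17135) - 31381 = -19385 - 31381 = -50766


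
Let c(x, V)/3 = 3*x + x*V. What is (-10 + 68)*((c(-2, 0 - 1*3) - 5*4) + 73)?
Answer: 3074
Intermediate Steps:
c(x, V) = 9*x + 3*V*x (c(x, V) = 3*(3*x + x*V) = 3*(3*x + V*x) = 9*x + 3*V*x)
(-10 + 68)*((c(-2, 0 - 1*3) - 5*4) + 73) = (-10 + 68)*((3*(-2)*(3 + (0 - 1*3)) - 5*4) + 73) = 58*((3*(-2)*(3 + (0 - 3)) - 20) + 73) = 58*((3*(-2)*(3 - 3) - 20) + 73) = 58*((3*(-2)*0 - 20) + 73) = 58*((0 - 20) + 73) = 58*(-20 + 73) = 58*53 = 3074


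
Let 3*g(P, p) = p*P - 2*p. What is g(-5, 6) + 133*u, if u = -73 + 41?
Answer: -4270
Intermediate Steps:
g(P, p) = -2*p/3 + P*p/3 (g(P, p) = (p*P - 2*p)/3 = (P*p - 2*p)/3 = (-2*p + P*p)/3 = -2*p/3 + P*p/3)
u = -32
g(-5, 6) + 133*u = (⅓)*6*(-2 - 5) + 133*(-32) = (⅓)*6*(-7) - 4256 = -14 - 4256 = -4270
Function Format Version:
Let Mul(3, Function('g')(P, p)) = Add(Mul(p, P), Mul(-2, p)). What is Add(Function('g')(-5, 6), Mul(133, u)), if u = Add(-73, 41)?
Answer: -4270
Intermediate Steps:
Function('g')(P, p) = Add(Mul(Rational(-2, 3), p), Mul(Rational(1, 3), P, p)) (Function('g')(P, p) = Mul(Rational(1, 3), Add(Mul(p, P), Mul(-2, p))) = Mul(Rational(1, 3), Add(Mul(P, p), Mul(-2, p))) = Mul(Rational(1, 3), Add(Mul(-2, p), Mul(P, p))) = Add(Mul(Rational(-2, 3), p), Mul(Rational(1, 3), P, p)))
u = -32
Add(Function('g')(-5, 6), Mul(133, u)) = Add(Mul(Rational(1, 3), 6, Add(-2, -5)), Mul(133, -32)) = Add(Mul(Rational(1, 3), 6, -7), -4256) = Add(-14, -4256) = -4270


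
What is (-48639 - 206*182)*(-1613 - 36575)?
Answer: 3289170628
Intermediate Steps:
(-48639 - 206*182)*(-1613 - 36575) = (-48639 - 37492)*(-38188) = -86131*(-38188) = 3289170628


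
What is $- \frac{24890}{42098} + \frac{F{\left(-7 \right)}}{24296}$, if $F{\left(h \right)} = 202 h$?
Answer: $- \frac{166063503}{255703252} \approx -0.64944$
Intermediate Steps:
$- \frac{24890}{42098} + \frac{F{\left(-7 \right)}}{24296} = - \frac{24890}{42098} + \frac{202 \left(-7\right)}{24296} = \left(-24890\right) \frac{1}{42098} - \frac{707}{12148} = - \frac{12445}{21049} - \frac{707}{12148} = - \frac{166063503}{255703252}$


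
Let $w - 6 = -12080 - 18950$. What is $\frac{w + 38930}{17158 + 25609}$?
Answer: $\frac{7906}{42767} \approx 0.18486$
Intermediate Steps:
$w = -31024$ ($w = 6 - 31030 = -31024$)
$\frac{w + 38930}{17158 + 25609} = \frac{-31024 + 38930}{17158 + 25609} = \frac{7906}{42767}$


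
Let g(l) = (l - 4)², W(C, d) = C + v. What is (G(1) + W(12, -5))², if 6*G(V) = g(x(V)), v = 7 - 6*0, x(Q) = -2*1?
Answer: 625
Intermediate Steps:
x(Q) = -2
v = 7 (v = 7 - 1*0 = 7 + 0 = 7)
W(C, d) = 7 + C (W(C, d) = C + 7 = 7 + C)
g(l) = (-4 + l)²
G(V) = 6 (G(V) = (-4 - 2)²/6 = (⅙)*(-6)² = (⅙)*36 = 6)
(G(1) + W(12, -5))² = (6 + (7 + 12))² = (6 + 19)² = 25² = 625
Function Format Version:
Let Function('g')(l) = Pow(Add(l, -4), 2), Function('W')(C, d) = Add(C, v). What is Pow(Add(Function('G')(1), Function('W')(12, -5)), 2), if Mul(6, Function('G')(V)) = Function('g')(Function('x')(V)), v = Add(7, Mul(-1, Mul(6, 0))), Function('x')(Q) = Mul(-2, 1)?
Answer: 625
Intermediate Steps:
Function('x')(Q) = -2
v = 7 (v = Add(7, Mul(-1, 0)) = Add(7, 0) = 7)
Function('W')(C, d) = Add(7, C) (Function('W')(C, d) = Add(C, 7) = Add(7, C))
Function('g')(l) = Pow(Add(-4, l), 2)
Function('G')(V) = 6 (Function('G')(V) = Mul(Rational(1, 6), Pow(Add(-4, -2), 2)) = Mul(Rational(1, 6), Pow(-6, 2)) = Mul(Rational(1, 6), 36) = 6)
Pow(Add(Function('G')(1), Function('W')(12, -5)), 2) = Pow(Add(6, Add(7, 12)), 2) = Pow(Add(6, 19), 2) = Pow(25, 2) = 625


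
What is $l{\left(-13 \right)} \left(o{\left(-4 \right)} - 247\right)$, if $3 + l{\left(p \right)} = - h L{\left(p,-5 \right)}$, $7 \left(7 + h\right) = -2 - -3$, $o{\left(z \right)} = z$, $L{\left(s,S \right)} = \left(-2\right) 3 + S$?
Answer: $\frac{137799}{7} \approx 19686.0$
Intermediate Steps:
$L{\left(s,S \right)} = -6 + S$
$h = - \frac{48}{7}$ ($h = -7 + \frac{-2 - -3}{7} = -7 + \frac{-2 + 3}{7} = -7 + \frac{1}{7} \cdot 1 = -7 + \frac{1}{7} = - \frac{48}{7} \approx -6.8571$)
$l{\left(p \right)} = - \frac{549}{7}$ ($l{\left(p \right)} = -3 + \left(-1\right) \left(- \frac{48}{7}\right) \left(-6 - 5\right) = -3 + \frac{48}{7} \left(-11\right) = -3 - \frac{528}{7} = - \frac{549}{7}$)
$l{\left(-13 \right)} \left(o{\left(-4 \right)} - 247\right) = - \frac{549 \left(-4 - 247\right)}{7} = \left(- \frac{549}{7}\right) \left(-251\right) = \frac{137799}{7}$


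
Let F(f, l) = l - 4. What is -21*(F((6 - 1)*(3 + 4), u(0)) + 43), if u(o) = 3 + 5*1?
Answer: -987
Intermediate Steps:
u(o) = 8 (u(o) = 3 + 5 = 8)
F(f, l) = -4 + l
-21*(F((6 - 1)*(3 + 4), u(0)) + 43) = -21*((-4 + 8) + 43) = -21*(4 + 43) = -21*47 = -987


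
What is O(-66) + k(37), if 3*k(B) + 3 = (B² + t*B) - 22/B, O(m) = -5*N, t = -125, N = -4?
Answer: -118385/111 ≈ -1066.5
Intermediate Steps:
O(m) = 20 (O(m) = -5*(-4) = 20)
k(B) = -1 - 125*B/3 - 22/(3*B) + B²/3 (k(B) = -1 + ((B² - 125*B) - 22/B)/3 = -1 + (B² - 125*B - 22/B)/3 = -1 + (-125*B/3 - 22/(3*B) + B²/3) = -1 - 125*B/3 - 22/(3*B) + B²/3)
O(-66) + k(37) = 20 + (⅓)*(-22 + 37*(-3 + 37² - 125*37))/37 = 20 + (⅓)*(1/37)*(-22 + 37*(-3 + 1369 - 4625)) = 20 + (⅓)*(1/37)*(-22 + 37*(-3259)) = 20 + (⅓)*(1/37)*(-22 - 120583) = 20 + (⅓)*(1/37)*(-120605) = 20 - 120605/111 = -118385/111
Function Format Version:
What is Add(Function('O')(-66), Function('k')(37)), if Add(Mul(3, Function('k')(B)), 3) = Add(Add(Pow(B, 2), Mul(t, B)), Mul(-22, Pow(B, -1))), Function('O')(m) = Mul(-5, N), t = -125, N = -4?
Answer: Rational(-118385, 111) ≈ -1066.5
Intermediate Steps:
Function('O')(m) = 20 (Function('O')(m) = Mul(-5, -4) = 20)
Function('k')(B) = Add(-1, Mul(Rational(-125, 3), B), Mul(Rational(-22, 3), Pow(B, -1)), Mul(Rational(1, 3), Pow(B, 2))) (Function('k')(B) = Add(-1, Mul(Rational(1, 3), Add(Add(Pow(B, 2), Mul(-125, B)), Mul(-22, Pow(B, -1))))) = Add(-1, Mul(Rational(1, 3), Add(Pow(B, 2), Mul(-125, B), Mul(-22, Pow(B, -1))))) = Add(-1, Add(Mul(Rational(-125, 3), B), Mul(Rational(-22, 3), Pow(B, -1)), Mul(Rational(1, 3), Pow(B, 2)))) = Add(-1, Mul(Rational(-125, 3), B), Mul(Rational(-22, 3), Pow(B, -1)), Mul(Rational(1, 3), Pow(B, 2))))
Add(Function('O')(-66), Function('k')(37)) = Add(20, Mul(Rational(1, 3), Pow(37, -1), Add(-22, Mul(37, Add(-3, Pow(37, 2), Mul(-125, 37)))))) = Add(20, Mul(Rational(1, 3), Rational(1, 37), Add(-22, Mul(37, Add(-3, 1369, -4625))))) = Add(20, Mul(Rational(1, 3), Rational(1, 37), Add(-22, Mul(37, -3259)))) = Add(20, Mul(Rational(1, 3), Rational(1, 37), Add(-22, -120583))) = Add(20, Mul(Rational(1, 3), Rational(1, 37), -120605)) = Add(20, Rational(-120605, 111)) = Rational(-118385, 111)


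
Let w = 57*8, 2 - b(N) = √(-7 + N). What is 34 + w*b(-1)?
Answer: 946 - 912*I*√2 ≈ 946.0 - 1289.8*I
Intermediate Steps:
b(N) = 2 - √(-7 + N)
w = 456
34 + w*b(-1) = 34 + 456*(2 - √(-7 - 1)) = 34 + 456*(2 - √(-8)) = 34 + 456*(2 - 2*I*√2) = 34 + (912 - 912*I*√2) = 946 - 912*I*√2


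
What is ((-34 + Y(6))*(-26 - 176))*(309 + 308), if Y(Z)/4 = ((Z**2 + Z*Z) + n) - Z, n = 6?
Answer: -31657036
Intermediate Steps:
Y(Z) = 24 - 4*Z + 8*Z**2 (Y(Z) = 4*(((Z**2 + Z*Z) + 6) - Z) = 4*(((Z**2 + Z**2) + 6) - Z) = 4*((2*Z**2 + 6) - Z) = 4*((6 + 2*Z**2) - Z) = 4*(6 - Z + 2*Z**2) = 24 - 4*Z + 8*Z**2)
((-34 + Y(6))*(-26 - 176))*(309 + 308) = ((-34 + (24 - 4*6 + 8*6**2))*(-26 - 176))*(309 + 308) = ((-34 + (24 - 24 + 8*36))*(-202))*617 = ((-34 + (24 - 24 + 288))*(-202))*617 = ((-34 + 288)*(-202))*617 = (254*(-202))*617 = -51308*617 = -31657036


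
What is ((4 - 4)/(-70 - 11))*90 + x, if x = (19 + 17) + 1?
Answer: 37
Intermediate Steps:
x = 37 (x = 36 + 1 = 37)
((4 - 4)/(-70 - 11))*90 + x = ((4 - 4)/(-70 - 11))*90 + 37 = (0/(-81))*90 + 37 = (0*(-1/81))*90 + 37 = 0*90 + 37 = 0 + 37 = 37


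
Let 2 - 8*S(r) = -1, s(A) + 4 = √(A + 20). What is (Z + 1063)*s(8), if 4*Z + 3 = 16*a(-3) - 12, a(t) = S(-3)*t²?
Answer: -4291 + 4291*√7/2 ≈ 1385.5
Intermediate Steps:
s(A) = -4 + √(20 + A) (s(A) = -4 + √(A + 20) = -4 + √(20 + A))
S(r) = 3/8 (S(r) = ¼ - ⅛*(-1) = ¼ + ⅛ = 3/8)
a(t) = 3*t²/8
Z = 39/4 (Z = -¾ + (16*((3/8)*(-3)²) - 12)/4 = -¾ + (16*((3/8)*9) - 12)/4 = -¾ + (16*(27/8) - 12)/4 = -¾ + (54 - 12)/4 = -¾ + (¼)*42 = -¾ + 21/2 = 39/4 ≈ 9.7500)
(Z + 1063)*s(8) = (39/4 + 1063)*(-4 + √(20 + 8)) = 4291*(-4 + √28)/4 = 4291*(-4 + 2*√7)/4 = -4291 + 4291*√7/2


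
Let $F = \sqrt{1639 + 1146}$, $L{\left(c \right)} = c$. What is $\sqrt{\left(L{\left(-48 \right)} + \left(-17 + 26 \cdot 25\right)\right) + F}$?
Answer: $\sqrt{585 + \sqrt{2785}} \approx 25.254$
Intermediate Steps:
$F = \sqrt{2785} \approx 52.773$
$\sqrt{\left(L{\left(-48 \right)} + \left(-17 + 26 \cdot 25\right)\right) + F} = \sqrt{\left(-48 + \left(-17 + 26 \cdot 25\right)\right) + \sqrt{2785}} = \sqrt{\left(-48 + \left(-17 + 650\right)\right) + \sqrt{2785}} = \sqrt{\left(-48 + 633\right) + \sqrt{2785}} = \sqrt{585 + \sqrt{2785}}$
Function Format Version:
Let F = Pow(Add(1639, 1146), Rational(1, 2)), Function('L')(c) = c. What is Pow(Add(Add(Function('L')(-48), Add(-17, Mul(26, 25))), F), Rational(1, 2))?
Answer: Pow(Add(585, Pow(2785, Rational(1, 2))), Rational(1, 2)) ≈ 25.254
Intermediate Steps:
F = Pow(2785, Rational(1, 2)) ≈ 52.773
Pow(Add(Add(Function('L')(-48), Add(-17, Mul(26, 25))), F), Rational(1, 2)) = Pow(Add(Add(-48, Add(-17, Mul(26, 25))), Pow(2785, Rational(1, 2))), Rational(1, 2)) = Pow(Add(Add(-48, Add(-17, 650)), Pow(2785, Rational(1, 2))), Rational(1, 2)) = Pow(Add(Add(-48, 633), Pow(2785, Rational(1, 2))), Rational(1, 2)) = Pow(Add(585, Pow(2785, Rational(1, 2))), Rational(1, 2))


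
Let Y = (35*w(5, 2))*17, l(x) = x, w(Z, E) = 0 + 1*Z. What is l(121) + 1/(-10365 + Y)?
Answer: 894189/7390 ≈ 121.00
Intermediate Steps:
w(Z, E) = Z (w(Z, E) = 0 + Z = Z)
Y = 2975 (Y = (35*5)*17 = 175*17 = 2975)
l(121) + 1/(-10365 + Y) = 121 + 1/(-10365 + 2975) = 121 + 1/(-7390) = 121 - 1/7390 = 894189/7390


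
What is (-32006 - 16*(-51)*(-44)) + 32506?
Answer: -35404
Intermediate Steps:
(-32006 - 16*(-51)*(-44)) + 32506 = (-32006 + 816*(-44)) + 32506 = (-32006 - 35904) + 32506 = -67910 + 32506 = -35404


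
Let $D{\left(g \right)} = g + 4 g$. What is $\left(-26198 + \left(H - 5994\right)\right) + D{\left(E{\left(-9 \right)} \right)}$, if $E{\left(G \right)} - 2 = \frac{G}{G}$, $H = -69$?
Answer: $-32246$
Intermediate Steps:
$E{\left(G \right)} = 3$ ($E{\left(G \right)} = 2 + \frac{G}{G} = 2 + 1 = 3$)
$D{\left(g \right)} = 5 g$
$\left(-26198 + \left(H - 5994\right)\right) + D{\left(E{\left(-9 \right)} \right)} = \left(-26198 - 6063\right) + 5 \cdot 3 = \left(-26198 - 6063\right) + 15 = -32261 + 15 = -32246$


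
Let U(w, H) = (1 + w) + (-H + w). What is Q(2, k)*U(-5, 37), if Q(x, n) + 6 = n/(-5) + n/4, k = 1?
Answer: 2737/10 ≈ 273.70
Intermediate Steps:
U(w, H) = 1 - H + 2*w (U(w, H) = (1 + w) + (w - H) = 1 - H + 2*w)
Q(x, n) = -6 + n/20 (Q(x, n) = -6 + (n/(-5) + n/4) = -6 + (n*(-1/5) + n*(1/4)) = -6 + (-n/5 + n/4) = -6 + n/20)
Q(2, k)*U(-5, 37) = (-6 + (1/20)*1)*(1 - 1*37 + 2*(-5)) = (-6 + 1/20)*(1 - 37 - 10) = -119/20*(-46) = 2737/10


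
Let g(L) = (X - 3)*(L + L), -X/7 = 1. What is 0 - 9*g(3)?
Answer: 540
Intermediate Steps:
X = -7 (X = -7*1 = -7)
g(L) = -20*L (g(L) = (-7 - 3)*(L + L) = -20*L)
0 - 9*g(3) = 0 - (-180)*3 = 0 - 9*(-60) = 0 + 540 = 540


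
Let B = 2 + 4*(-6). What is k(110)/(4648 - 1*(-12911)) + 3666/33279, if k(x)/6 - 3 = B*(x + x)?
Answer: -100161316/64927329 ≈ -1.5427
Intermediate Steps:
B = -22 (B = 2 - 24 = -22)
k(x) = 18 - 264*x (k(x) = 18 + 6*(-22*(x + x)) = 18 + 6*(-44*x) = 18 - 264*x)
k(110)/(4648 - 1*(-12911)) + 3666/33279 = (18 - 264*110)/(4648 - 1*(-12911)) + 3666/33279 = (18 - 29040)/(4648 + 12911) + 3666*(1/33279) = -29022/17559 + 1222/11093 = -29022*1/17559 + 1222/11093 = -9674/5853 + 1222/11093 = -100161316/64927329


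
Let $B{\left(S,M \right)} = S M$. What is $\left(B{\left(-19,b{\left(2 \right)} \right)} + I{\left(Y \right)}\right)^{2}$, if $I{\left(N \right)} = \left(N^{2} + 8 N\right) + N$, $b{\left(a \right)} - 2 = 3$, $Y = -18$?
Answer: $4489$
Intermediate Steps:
$b{\left(a \right)} = 5$ ($b{\left(a \right)} = 2 + 3 = 5$)
$I{\left(N \right)} = N^{2} + 9 N$
$B{\left(S,M \right)} = M S$
$\left(B{\left(-19,b{\left(2 \right)} \right)} + I{\left(Y \right)}\right)^{2} = \left(5 \left(-19\right) - 18 \left(9 - 18\right)\right)^{2} = \left(-95 - -162\right)^{2} = \left(-95 + 162\right)^{2} = 67^{2} = 4489$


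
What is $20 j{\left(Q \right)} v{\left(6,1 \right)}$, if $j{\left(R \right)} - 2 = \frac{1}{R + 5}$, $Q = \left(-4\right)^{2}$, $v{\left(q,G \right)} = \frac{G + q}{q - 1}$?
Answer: $\frac{172}{3} \approx 57.333$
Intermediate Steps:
$v{\left(q,G \right)} = \frac{G + q}{-1 + q}$
$Q = 16$
$j{\left(R \right)} = 2 + \frac{1}{5 + R}$ ($j{\left(R \right)} = 2 + \frac{1}{R + 5} = 2 + \frac{1}{5 + R}$)
$20 j{\left(Q \right)} v{\left(6,1 \right)} = 20 \frac{11 + 2 \cdot 16}{5 + 16} \frac{1 + 6}{-1 + 6} = 20 \frac{11 + 32}{21} \cdot \frac{1}{5} \cdot 7 = 20 \cdot \frac{1}{21} \cdot 43 \cdot \frac{1}{5} \cdot 7 = 20 \cdot \frac{43}{21} \cdot \frac{7}{5} = \frac{860}{21} \cdot \frac{7}{5} = \frac{172}{3}$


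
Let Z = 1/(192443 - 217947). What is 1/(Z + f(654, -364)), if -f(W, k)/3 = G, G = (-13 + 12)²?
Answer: -25504/76513 ≈ -0.33333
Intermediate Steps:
Z = -1/25504 (Z = 1/(-25504) = -1/25504 ≈ -3.9210e-5)
G = 1 (G = (-1)² = 1)
f(W, k) = -3 (f(W, k) = -3*1 = -3)
1/(Z + f(654, -364)) = 1/(-1/25504 - 3) = 1/(-76513/25504) = -25504/76513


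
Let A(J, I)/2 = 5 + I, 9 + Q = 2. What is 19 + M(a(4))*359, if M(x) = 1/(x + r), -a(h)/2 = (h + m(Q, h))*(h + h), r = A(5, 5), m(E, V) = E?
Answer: 1651/68 ≈ 24.279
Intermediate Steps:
Q = -7 (Q = -9 + 2 = -7)
A(J, I) = 10 + 2*I (A(J, I) = 2*(5 + I) = 10 + 2*I)
r = 20 (r = 10 + 2*5 = 10 + 10 = 20)
a(h) = -4*h*(-7 + h) (a(h) = -2*(h - 7)*(h + h) = -2*(-7 + h)*2*h = -4*h*(-7 + h))
M(x) = 1/(20 + x) (M(x) = 1/(x + 20) = 1/(20 + x))
19 + M(a(4))*359 = 19 + 359/(20 + 4*4*(7 - 1*4)) = 19 + 359/(20 + 4*4*(7 - 4)) = 19 + 359/(20 + 4*4*3) = 19 + 359/(20 + 48) = 19 + 359/68 = 1651/68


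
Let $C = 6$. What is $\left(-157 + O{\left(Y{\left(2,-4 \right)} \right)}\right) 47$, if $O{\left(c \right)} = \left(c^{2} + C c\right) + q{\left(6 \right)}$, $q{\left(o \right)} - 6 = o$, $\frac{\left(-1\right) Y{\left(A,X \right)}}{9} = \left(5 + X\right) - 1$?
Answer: $-6815$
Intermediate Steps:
$Y{\left(A,X \right)} = -36 - 9 X$ ($Y{\left(A,X \right)} = - 9 \left(\left(5 + X\right) - 1\right) = - 9 \left(4 + X\right) = -36 - 9 X$)
$q{\left(o \right)} = 6 + o$
$O{\left(c \right)} = 12 + c^{2} + 6 c$ ($O{\left(c \right)} = \left(c^{2} + 6 c\right) + \left(6 + 6\right) = \left(c^{2} + 6 c\right) + 12 = 12 + c^{2} + 6 c$)
$\left(-157 + O{\left(Y{\left(2,-4 \right)} \right)}\right) 47 = \left(-157 + \left(12 + \left(-36 - -36\right)^{2} + 6 \left(-36 - -36\right)\right)\right) 47 = \left(-157 + \left(12 + \left(-36 + 36\right)^{2} + 6 \left(-36 + 36\right)\right)\right) 47 = \left(-157 + \left(12 + 0^{2} + 6 \cdot 0\right)\right) 47 = \left(-157 + \left(12 + 0 + 0\right)\right) 47 = \left(-157 + 12\right) 47 = \left(-145\right) 47 = -6815$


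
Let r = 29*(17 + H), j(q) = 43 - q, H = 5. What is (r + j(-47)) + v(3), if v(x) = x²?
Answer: 737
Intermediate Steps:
r = 638 (r = 29*(17 + 5) = 29*22 = 638)
(r + j(-47)) + v(3) = (638 + (43 - 1*(-47))) + 3² = (638 + (43 + 47)) + 9 = (638 + 90) + 9 = 728 + 9 = 737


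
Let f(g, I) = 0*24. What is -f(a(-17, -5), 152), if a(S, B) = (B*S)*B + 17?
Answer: 0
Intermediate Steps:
a(S, B) = 17 + S*B² (a(S, B) = S*B² + 17 = 17 + S*B²)
f(g, I) = 0
-f(a(-17, -5), 152) = -1*0 = 0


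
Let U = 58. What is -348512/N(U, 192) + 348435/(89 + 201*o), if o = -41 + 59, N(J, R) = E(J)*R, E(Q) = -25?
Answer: 92638187/556050 ≈ 166.60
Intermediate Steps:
N(J, R) = -25*R
o = 18
-348512/N(U, 192) + 348435/(89 + 201*o) = -348512/((-25*192)) + 348435/(89 + 201*18) = -348512/(-4800) + 348435/(89 + 3618) = -348512*(-1/4800) + 348435/3707 = 10891/150 + 348435*(1/3707) = 10891/150 + 348435/3707 = 92638187/556050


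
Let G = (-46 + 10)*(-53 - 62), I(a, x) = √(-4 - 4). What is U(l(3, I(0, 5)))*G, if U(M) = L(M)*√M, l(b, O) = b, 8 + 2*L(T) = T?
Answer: -10350*√3 ≈ -17927.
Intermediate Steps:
I(a, x) = 2*I*√2 (I(a, x) = √(-8) = 2*I*√2)
G = 4140 (G = -36*(-115) = 4140)
L(T) = -4 + T/2
U(M) = √M*(-4 + M/2) (U(M) = (-4 + M/2)*√M = √M*(-4 + M/2))
U(l(3, I(0, 5)))*G = (√3*(-8 + 3)/2)*4140 = ((½)*√3*(-5))*4140 = -5*√3/2*4140 = -10350*√3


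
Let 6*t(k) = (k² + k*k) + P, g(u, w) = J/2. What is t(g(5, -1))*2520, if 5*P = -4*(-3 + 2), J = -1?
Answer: 546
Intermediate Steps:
P = ⅘ (P = (-4*(-3 + 2))/5 = (-4*(-1))/5 = (⅕)*4 = ⅘ ≈ 0.80000)
g(u, w) = -½ (g(u, w) = -1/2 = -1*½ = -½)
t(k) = 2/15 + k²/3 (t(k) = ((k² + k*k) + ⅘)/6 = ((k² + k²) + ⅘)/6 = (2*k² + ⅘)/6 = (⅘ + 2*k²)/6 = 2/15 + k²/3)
t(g(5, -1))*2520 = (2/15 + (-½)²/3)*2520 = (2/15 + (⅓)*(¼))*2520 = (2/15 + 1/12)*2520 = (13/60)*2520 = 546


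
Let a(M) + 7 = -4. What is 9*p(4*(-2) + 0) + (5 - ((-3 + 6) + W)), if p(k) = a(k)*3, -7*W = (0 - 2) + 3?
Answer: -2064/7 ≈ -294.86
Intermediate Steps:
a(M) = -11 (a(M) = -7 - 4 = -11)
W = -⅐ (W = -((0 - 2) + 3)/7 = -(-2 + 3)/7 = -⅐*1 = -⅐ ≈ -0.14286)
p(k) = -33 (p(k) = -11*3 = -33)
9*p(4*(-2) + 0) + (5 - ((-3 + 6) + W)) = 9*(-33) + (5 - ((-3 + 6) - ⅐)) = -297 + (5 - (3 - ⅐)) = -297 + (5 - 1*20/7) = -297 + (5 - 20/7) = -297 + 15/7 = -2064/7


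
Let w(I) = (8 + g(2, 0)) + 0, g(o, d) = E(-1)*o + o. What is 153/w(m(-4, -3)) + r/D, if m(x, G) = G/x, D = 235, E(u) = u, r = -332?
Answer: 33299/1880 ≈ 17.712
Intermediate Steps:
g(o, d) = 0 (g(o, d) = -o + o = 0)
w(I) = 8 (w(I) = (8 + 0) + 0 = 8 + 0 = 8)
153/w(m(-4, -3)) + r/D = 153/8 - 332/235 = 33299/1880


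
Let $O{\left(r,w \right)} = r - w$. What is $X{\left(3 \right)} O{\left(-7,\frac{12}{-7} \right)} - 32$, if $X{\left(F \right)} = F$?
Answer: $- \frac{335}{7} \approx -47.857$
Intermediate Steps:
$X{\left(3 \right)} O{\left(-7,\frac{12}{-7} \right)} - 32 = 3 \left(-7 - \frac{12}{-7}\right) - 32 = 3 \left(-7 - 12 \left(- \frac{1}{7}\right)\right) - 32 = 3 \left(-7 - - \frac{12}{7}\right) - 32 = 3 \left(-7 + \frac{12}{7}\right) - 32 = 3 \left(- \frac{37}{7}\right) - 32 = - \frac{111}{7} - 32 = - \frac{335}{7}$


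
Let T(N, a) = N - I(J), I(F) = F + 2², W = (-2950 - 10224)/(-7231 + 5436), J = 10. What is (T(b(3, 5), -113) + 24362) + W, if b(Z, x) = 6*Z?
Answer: 43750144/1795 ≈ 24373.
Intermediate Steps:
W = 13174/1795 (W = -13174/(-1795) = -13174*(-1/1795) = 13174/1795 ≈ 7.3393)
I(F) = 4 + F (I(F) = F + 4 = 4 + F)
T(N, a) = -14 + N (T(N, a) = N - (4 + 10) = N - 1*14 = N - 14 = -14 + N)
(T(b(3, 5), -113) + 24362) + W = ((-14 + 6*3) + 24362) + 13174/1795 = ((-14 + 18) + 24362) + 13174/1795 = (4 + 24362) + 13174/1795 = 24366 + 13174/1795 = 43750144/1795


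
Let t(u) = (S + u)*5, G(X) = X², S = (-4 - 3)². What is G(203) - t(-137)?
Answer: 41649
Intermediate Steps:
S = 49 (S = (-7)² = 49)
t(u) = 245 + 5*u (t(u) = (49 + u)*5 = 245 + 5*u)
G(203) - t(-137) = 203² - (245 + 5*(-137)) = 41209 - (245 - 685) = 41209 - 1*(-440) = 41209 + 440 = 41649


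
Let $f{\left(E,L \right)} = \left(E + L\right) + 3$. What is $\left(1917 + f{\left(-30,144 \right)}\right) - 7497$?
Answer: $-5463$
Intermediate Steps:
$f{\left(E,L \right)} = 3 + E + L$
$\left(1917 + f{\left(-30,144 \right)}\right) - 7497 = \left(1917 + \left(3 - 30 + 144\right)\right) - 7497 = \left(1917 + 117\right) - 7497 = 2034 - 7497 = -5463$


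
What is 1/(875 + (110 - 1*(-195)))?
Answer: 1/1180 ≈ 0.00084746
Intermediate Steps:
1/(875 + (110 - 1*(-195))) = 1/(875 + (110 + 195)) = 1/(875 + 305) = 1/1180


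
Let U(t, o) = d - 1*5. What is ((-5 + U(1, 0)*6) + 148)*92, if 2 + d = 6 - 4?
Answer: 10396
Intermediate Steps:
d = 0 (d = -2 + (6 - 4) = -2 + 2 = 0)
U(t, o) = -5 (U(t, o) = 0 - 1*5 = 0 - 5 = -5)
((-5 + U(1, 0)*6) + 148)*92 = ((-5 - 5*6) + 148)*92 = ((-5 - 30) + 148)*92 = (-35 + 148)*92 = 113*92 = 10396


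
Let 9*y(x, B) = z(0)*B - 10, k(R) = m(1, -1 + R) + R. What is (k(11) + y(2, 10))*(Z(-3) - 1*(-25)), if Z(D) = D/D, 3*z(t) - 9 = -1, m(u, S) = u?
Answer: 9724/27 ≈ 360.15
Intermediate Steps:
z(t) = 8/3 (z(t) = 3 + (1/3)*(-1) = 3 - 1/3 = 8/3)
k(R) = 1 + R
Z(D) = 1
y(x, B) = -10/9 + 8*B/27 (y(x, B) = (8*B/3 - 10)/9 = (-10 + 8*B/3)/9 = -10/9 + 8*B/27)
(k(11) + y(2, 10))*(Z(-3) - 1*(-25)) = ((1 + 11) + (-10/9 + (8/27)*10))*(1 - 1*(-25)) = (12 + (-10/9 + 80/27))*(1 + 25) = (12 + 50/27)*26 = (374/27)*26 = 9724/27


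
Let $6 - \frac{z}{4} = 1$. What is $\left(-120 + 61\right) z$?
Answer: $-1180$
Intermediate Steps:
$z = 20$ ($z = 24 - 4 = 20$)
$\left(-120 + 61\right) z = \left(-120 + 61\right) 20 = \left(-59\right) 20 = -1180$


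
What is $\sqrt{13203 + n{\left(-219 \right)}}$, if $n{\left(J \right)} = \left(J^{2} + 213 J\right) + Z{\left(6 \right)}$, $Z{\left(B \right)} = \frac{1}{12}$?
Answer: $\frac{\sqrt{522615}}{6} \approx 120.49$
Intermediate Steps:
$Z{\left(B \right)} = \frac{1}{12}$
$n{\left(J \right)} = \frac{1}{12} + J^{2} + 213 J$ ($n{\left(J \right)} = \left(J^{2} + 213 J\right) + \frac{1}{12} = \frac{1}{12} + J^{2} + 213 J$)
$\sqrt{13203 + n{\left(-219 \right)}} = \sqrt{13203 + \left(\frac{1}{12} + \left(-219\right)^{2} + 213 \left(-219\right)\right)} = \sqrt{13203 + \left(\frac{1}{12} + 47961 - 46647\right)} = \sqrt{13203 + \frac{15769}{12}} = \sqrt{\frac{174205}{12}} = \frac{\sqrt{522615}}{6}$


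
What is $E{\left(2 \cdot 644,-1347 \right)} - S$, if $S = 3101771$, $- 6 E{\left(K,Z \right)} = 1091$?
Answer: $- \frac{18611717}{6} \approx -3.102 \cdot 10^{6}$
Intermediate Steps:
$E{\left(K,Z \right)} = - \frac{1091}{6}$ ($E{\left(K,Z \right)} = \left(- \frac{1}{6}\right) 1091 = - \frac{1091}{6}$)
$E{\left(2 \cdot 644,-1347 \right)} - S = - \frac{1091}{6} - 3101771 = - \frac{18611717}{6}$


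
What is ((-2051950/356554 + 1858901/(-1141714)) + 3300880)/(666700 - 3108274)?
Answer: -39521415175485289/29233015306949916 ≈ -1.3519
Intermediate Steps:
((-2051950/356554 + 1858901/(-1141714)) + 3300880)/(666700 - 3108274) = ((-2051950*1/356554 + 1858901*(-1/1141714)) + 3300880)/(-2441574) = ((-1025975/178277 - 1858901/1141714) + 3300880)*(-1/2441574) = (-1502769314727/203541346778 + 3300880)*(-1/2441574) = (671864057983249913/203541346778)*(-1/2441574) = -39521415175485289/29233015306949916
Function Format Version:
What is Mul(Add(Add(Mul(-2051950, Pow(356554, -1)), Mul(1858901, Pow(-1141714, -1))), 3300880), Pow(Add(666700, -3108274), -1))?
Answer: Rational(-39521415175485289, 29233015306949916) ≈ -1.3519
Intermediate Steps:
Mul(Add(Add(Mul(-2051950, Pow(356554, -1)), Mul(1858901, Pow(-1141714, -1))), 3300880), Pow(Add(666700, -3108274), -1)) = Mul(Add(Add(Mul(-2051950, Rational(1, 356554)), Mul(1858901, Rational(-1, 1141714))), 3300880), Pow(-2441574, -1)) = Mul(Add(Add(Rational(-1025975, 178277), Rational(-1858901, 1141714)), 3300880), Rational(-1, 2441574)) = Mul(Add(Rational(-1502769314727, 203541346778), 3300880), Rational(-1, 2441574)) = Mul(Rational(671864057983249913, 203541346778), Rational(-1, 2441574)) = Rational(-39521415175485289, 29233015306949916)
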